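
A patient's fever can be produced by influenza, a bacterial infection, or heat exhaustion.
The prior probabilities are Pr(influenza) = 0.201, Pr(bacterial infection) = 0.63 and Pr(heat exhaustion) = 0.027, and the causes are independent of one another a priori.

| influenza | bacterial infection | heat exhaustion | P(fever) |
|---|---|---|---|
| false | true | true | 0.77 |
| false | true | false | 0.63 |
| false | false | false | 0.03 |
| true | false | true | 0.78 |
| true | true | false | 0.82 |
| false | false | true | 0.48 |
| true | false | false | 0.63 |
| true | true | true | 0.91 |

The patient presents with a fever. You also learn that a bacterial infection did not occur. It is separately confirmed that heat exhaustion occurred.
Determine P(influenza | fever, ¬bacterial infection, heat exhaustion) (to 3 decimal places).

P(fever | ¬bacterial infection, heat exhaustion) = 0.48·0.799 + 0.78·0.201 = 0.383520 + 0.156780 = 0.540300
The influenza-present share is 0.78·0.201 = 0.156780.
P(influenza | fever, ¬bacterial infection, heat exhaustion) = 0.156780 / 0.540300 ≈ 0.290

P(influenza | fever, ¬bacterial infection, heat exhaustion) ≈ 0.290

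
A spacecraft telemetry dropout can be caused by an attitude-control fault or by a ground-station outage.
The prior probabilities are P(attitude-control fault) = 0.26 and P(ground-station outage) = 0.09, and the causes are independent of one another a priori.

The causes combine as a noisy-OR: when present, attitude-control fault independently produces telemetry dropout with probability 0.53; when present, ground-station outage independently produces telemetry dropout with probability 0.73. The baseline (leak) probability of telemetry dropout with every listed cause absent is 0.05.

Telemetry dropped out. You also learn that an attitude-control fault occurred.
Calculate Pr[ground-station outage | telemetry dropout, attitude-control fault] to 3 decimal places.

Pr[ground-station outage | telemetry dropout, attitude-control fault] ≈ 0.136

Under noisy-OR, P(telemetry dropout | causes) = 1 − (1−0.05)·∏(1−qᵢ) over the active causes.
Numerator (weight on configurations with ground-station outage): 0.879445×0.09 = 0.079150
The normalizing constant is 0.5535×0.91 + 0.879445×0.09 = 0.582835
Posterior = 0.079150 / 0.582835 ≈ 0.136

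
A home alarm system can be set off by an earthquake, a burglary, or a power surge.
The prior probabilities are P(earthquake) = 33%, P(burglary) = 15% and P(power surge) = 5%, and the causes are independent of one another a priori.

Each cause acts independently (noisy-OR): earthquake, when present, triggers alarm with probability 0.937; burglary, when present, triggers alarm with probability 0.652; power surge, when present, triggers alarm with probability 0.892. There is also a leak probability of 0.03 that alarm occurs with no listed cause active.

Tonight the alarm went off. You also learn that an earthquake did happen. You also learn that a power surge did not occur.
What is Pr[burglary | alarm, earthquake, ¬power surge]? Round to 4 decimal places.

Pr[burglary | alarm, earthquake, ¬power surge] ≈ 0.1554

Under noisy-OR, P(alarm | causes) = 1 − (1−0.03)·∏(1−qᵢ) over the active causes.
P(alarm | earthquake, ¬power surge) = 0.93889*0.85 + 0.978734*0.15 = 0.798056 + 0.146810 = 0.944866
Restricting to configurations with burglary present: 0.978734*0.15 = 0.146810.
So P(burglary | alarm, earthquake, ¬power surge) = 0.146810/0.944866 ≈ 0.1554.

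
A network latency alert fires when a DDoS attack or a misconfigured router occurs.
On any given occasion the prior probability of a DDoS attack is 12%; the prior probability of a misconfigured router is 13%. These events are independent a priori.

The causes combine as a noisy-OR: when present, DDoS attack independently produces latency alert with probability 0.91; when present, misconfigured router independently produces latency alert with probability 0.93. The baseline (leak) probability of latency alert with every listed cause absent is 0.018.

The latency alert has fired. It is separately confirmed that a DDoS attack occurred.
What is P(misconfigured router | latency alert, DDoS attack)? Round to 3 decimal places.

P(misconfigured router | latency alert, DDoS attack) ≈ 0.140

Under noisy-OR, P(latency alert | causes) = 1 − (1−0.018)·∏(1−qᵢ) over the active causes.
P(latency alert | DDoS attack) = 0.91162×0.87 + 0.993813×0.13 = 0.793109 + 0.129196 = 0.922305
The misconfigured router-present share is 0.993813×0.13 = 0.129196.
P(misconfigured router | latency alert, DDoS attack) = 0.129196 / 0.922305 ≈ 0.140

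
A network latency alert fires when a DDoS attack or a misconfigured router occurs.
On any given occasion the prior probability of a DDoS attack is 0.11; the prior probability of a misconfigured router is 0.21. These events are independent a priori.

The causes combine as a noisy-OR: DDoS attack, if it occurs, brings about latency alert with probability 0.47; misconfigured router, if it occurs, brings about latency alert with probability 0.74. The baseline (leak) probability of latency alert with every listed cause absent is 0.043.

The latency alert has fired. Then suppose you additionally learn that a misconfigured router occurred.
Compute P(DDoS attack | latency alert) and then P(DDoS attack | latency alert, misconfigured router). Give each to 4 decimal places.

P(DDoS attack | latency alert) ≈ 0.2693; P(DDoS attack | latency alert, misconfigured router) ≈ 0.1250

Under noisy-OR, P(latency alert | causes) = 1 − (1−0.043)·∏(1−qᵢ) over the active causes.
By total probability over the 4 (DDoS attack, misconfigured router) configurations:
  P(latency alert) = 0.043×0.89×0.79 + 0.75118×0.89×0.21 + 0.49279×0.11×0.79 + 0.868125×0.11×0.21
        = 0.030233 + 0.140396 + 0.042823 + 0.020054 = 0.233506
The terms with DDoS attack present sum to 0.062877, so
  P(DDoS attack | latency alert) = 0.062877 / 0.233506 ≈ 0.2693

With the extra evidence:
For the numerator, keep only DDoS attack=true terms: 0.868125·0.11 = 0.095494
Denominator P(latency alert | misconfigured router): 0.75118·0.89 + 0.868125·0.11 = 0.764044
Posterior = 0.095494 / 0.764044 ≈ 0.1250
The drop from 0.2693 to 0.1250 is the explaining-away (discounting) effect.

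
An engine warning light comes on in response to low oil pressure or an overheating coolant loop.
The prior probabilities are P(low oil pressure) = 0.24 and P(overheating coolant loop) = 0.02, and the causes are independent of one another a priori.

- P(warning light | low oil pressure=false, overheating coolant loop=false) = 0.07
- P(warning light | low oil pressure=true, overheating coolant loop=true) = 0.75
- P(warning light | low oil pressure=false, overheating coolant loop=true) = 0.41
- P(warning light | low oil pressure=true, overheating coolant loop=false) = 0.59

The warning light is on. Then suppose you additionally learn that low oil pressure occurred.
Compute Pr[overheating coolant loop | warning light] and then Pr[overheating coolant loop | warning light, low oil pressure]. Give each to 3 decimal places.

Pr[overheating coolant loop | warning light] ≈ 0.049; Pr[overheating coolant loop | warning light, low oil pressure] ≈ 0.025

P(warning light) = 0.07×0.76×0.98 + 0.41×0.76×0.02 + 0.59×0.24×0.98 + 0.75×0.24×0.02 = 0.052136 + 0.006232 + 0.138768 + 0.003600 = 0.200736
Restricting to configurations with overheating coolant loop present: 0.006232 + 0.003600 = 0.009832.
P(overheating coolant loop | warning light) = 0.009832 / 0.200736 ≈ 0.049

Now also conditioning on low oil pressure=true:
By total probability over both values of overheating coolant loop:
  P(warning light | low oil pressure) = 0.59×0.98 + 0.75×0.02
        = 0.578200 + 0.015000 = 0.593200
The terms with overheating coolant loop present sum to 0.015000, so
  P(overheating coolant loop | warning light, low oil pressure) = 0.015000 / 0.593200 ≈ 0.025
Conditioning on low oil pressure lowers the posterior on overheating coolant loop: the classic explaining-away effect in a common-effect structure.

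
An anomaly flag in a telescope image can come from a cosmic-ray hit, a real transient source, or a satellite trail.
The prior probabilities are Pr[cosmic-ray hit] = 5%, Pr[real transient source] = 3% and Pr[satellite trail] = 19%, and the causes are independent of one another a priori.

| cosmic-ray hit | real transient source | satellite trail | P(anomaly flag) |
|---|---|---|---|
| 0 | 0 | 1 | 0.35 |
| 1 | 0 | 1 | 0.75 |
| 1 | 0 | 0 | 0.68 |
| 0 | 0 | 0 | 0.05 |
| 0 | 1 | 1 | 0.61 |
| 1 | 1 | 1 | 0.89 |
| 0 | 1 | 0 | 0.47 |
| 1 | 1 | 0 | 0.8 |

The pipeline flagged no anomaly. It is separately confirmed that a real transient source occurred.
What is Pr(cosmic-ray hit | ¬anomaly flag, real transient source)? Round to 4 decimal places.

Pr(cosmic-ray hit | ¬anomaly flag, real transient source) ≈ 0.0188

P(¬anomaly flag | real transient source) = 0.53*0.95*0.81 + 0.39*0.95*0.19 + 0.2*0.05*0.81 + 0.11*0.05*0.19 = 0.407835 + 0.070395 + 0.008100 + 0.001045 = 0.487375
Restricting to configurations with cosmic-ray hit present: 0.008100 + 0.001045 = 0.009145.
So P(cosmic-ray hit | ¬anomaly flag, real transient source) = 0.009145/0.487375 ≈ 0.0188.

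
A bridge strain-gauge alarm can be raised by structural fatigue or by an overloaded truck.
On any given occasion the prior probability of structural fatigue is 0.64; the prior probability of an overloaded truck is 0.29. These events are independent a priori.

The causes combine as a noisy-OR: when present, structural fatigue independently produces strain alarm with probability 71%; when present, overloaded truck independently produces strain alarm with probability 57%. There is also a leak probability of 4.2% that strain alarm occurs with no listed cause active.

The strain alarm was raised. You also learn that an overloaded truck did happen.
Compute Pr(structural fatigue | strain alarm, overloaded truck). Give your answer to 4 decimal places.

Pr(structural fatigue | strain alarm, overloaded truck) ≈ 0.7269

Under noisy-OR, P(strain alarm | causes) = 1 − (1−0.042)·∏(1−qᵢ) over the active causes.
Weight on structural fatigue=true, given the evidence: 0.880537·0.64 = 0.563544
Denominator P(strain alarm | overloaded truck): 0.58806·0.36 + 0.880537·0.64 = 0.775246
Posterior = 0.563544 / 0.775246 ≈ 0.7269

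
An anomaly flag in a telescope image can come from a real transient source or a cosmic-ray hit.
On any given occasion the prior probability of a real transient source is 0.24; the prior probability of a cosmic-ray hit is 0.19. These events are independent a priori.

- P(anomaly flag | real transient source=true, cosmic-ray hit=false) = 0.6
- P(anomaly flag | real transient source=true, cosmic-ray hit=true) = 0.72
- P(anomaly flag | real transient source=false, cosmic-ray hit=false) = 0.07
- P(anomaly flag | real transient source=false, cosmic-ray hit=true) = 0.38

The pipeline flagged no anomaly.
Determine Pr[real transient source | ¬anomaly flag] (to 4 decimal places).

For the numerator, keep only real transient source=true terms: 0.077760 + 0.012768 = 0.090528
Normalizer over all consistent configurations: 0.93·0.76·0.81 + 0.62·0.76·0.19 + 0.4·0.24·0.81 + 0.28·0.24·0.19 = 0.752564
P(real transient source | ¬anomaly flag) = 0.090528/0.752564 ≈ 0.1203

Pr[real transient source | ¬anomaly flag] ≈ 0.1203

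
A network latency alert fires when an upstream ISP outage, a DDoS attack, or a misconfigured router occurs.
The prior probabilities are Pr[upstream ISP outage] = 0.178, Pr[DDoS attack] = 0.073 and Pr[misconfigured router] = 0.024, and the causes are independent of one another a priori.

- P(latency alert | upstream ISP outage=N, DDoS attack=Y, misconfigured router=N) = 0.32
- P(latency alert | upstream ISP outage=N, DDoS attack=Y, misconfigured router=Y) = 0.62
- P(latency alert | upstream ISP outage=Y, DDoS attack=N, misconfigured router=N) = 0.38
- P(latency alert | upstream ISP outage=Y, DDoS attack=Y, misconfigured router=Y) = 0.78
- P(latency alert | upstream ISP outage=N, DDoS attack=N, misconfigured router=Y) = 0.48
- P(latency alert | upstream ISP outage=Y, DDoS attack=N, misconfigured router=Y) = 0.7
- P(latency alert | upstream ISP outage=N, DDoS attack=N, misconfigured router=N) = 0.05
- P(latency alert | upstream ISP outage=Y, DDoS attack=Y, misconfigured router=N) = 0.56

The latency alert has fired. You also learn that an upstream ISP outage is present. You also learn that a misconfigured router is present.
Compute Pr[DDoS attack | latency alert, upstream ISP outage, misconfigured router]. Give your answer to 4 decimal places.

Enumerate both values of DDoS attack and weight by the priors:
  P(latency alert | upstream ISP outage, misconfigured router) = 0.7*0.927 + 0.78*0.073
        = 0.648900 + 0.056940 = 0.705840
Keeping only the DDoS attack-present terms gives 0.056940, so
  P(DDoS attack | latency alert, upstream ISP outage, misconfigured router) = 0.056940 / 0.705840 ≈ 0.0807

Pr[DDoS attack | latency alert, upstream ISP outage, misconfigured router] ≈ 0.0807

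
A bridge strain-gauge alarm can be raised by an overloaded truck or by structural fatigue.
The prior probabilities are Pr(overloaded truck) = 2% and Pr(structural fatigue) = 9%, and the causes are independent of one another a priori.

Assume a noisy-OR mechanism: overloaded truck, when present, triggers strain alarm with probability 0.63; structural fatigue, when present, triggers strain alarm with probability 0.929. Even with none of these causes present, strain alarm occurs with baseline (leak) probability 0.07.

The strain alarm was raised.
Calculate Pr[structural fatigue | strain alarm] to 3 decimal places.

Under noisy-OR, P(strain alarm | causes) = 1 − (1−0.07)·∏(1−qᵢ) over the active causes.
P(strain alarm) = 0.07×0.98×0.91 + 0.93397×0.98×0.09 + 0.6559×0.02×0.91 + 0.975569×0.02×0.09 = 0.062426 + 0.082376 + 0.011937 + 0.001756 = 0.158495
Of this, 0.084132 comes from 0.082376 + 0.001756 (the structural fatigue=true cases).
So P(structural fatigue | strain alarm) = 0.084132/0.158495 ≈ 0.531.

Pr[structural fatigue | strain alarm] ≈ 0.531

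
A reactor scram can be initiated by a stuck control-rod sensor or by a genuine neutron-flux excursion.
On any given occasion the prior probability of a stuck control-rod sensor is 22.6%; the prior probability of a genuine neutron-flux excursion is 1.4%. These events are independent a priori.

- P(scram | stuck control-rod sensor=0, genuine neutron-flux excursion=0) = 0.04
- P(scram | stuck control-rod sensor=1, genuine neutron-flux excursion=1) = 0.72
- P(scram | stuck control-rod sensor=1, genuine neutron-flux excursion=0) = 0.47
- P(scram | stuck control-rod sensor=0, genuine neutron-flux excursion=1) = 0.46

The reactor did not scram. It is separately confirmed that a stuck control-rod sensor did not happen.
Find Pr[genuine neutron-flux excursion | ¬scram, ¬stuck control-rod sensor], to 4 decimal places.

Enumerate both values of genuine neutron-flux excursion and weight by the priors:
  P(¬scram | ¬stuck control-rod sensor) = 0.96×0.986 + 0.54×0.014
        = 0.946560 + 0.007560 = 0.954120
The terms with genuine neutron-flux excursion present sum to 0.007560, so
  P(genuine neutron-flux excursion | ¬scram, ¬stuck control-rod sensor) = 0.007560 / 0.954120 ≈ 0.0079

Pr[genuine neutron-flux excursion | ¬scram, ¬stuck control-rod sensor] ≈ 0.0079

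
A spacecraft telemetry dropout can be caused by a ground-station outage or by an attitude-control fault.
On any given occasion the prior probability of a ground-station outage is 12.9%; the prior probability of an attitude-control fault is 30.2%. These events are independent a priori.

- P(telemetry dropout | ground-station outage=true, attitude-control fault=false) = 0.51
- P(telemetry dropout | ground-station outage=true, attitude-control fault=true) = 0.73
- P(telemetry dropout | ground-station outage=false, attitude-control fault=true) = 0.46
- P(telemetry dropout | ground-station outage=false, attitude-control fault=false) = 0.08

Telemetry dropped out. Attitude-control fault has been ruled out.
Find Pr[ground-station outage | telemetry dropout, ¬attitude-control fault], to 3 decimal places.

P(telemetry dropout | ¬attitude-control fault) = 0.08*0.871 + 0.51*0.129 = 0.069680 + 0.065790 = 0.135470
Restricting to configurations with ground-station outage present: 0.51*0.129 = 0.065790.
P(ground-station outage | telemetry dropout, ¬attitude-control fault) = 0.065790 / 0.135470 ≈ 0.486

Pr[ground-station outage | telemetry dropout, ¬attitude-control fault] ≈ 0.486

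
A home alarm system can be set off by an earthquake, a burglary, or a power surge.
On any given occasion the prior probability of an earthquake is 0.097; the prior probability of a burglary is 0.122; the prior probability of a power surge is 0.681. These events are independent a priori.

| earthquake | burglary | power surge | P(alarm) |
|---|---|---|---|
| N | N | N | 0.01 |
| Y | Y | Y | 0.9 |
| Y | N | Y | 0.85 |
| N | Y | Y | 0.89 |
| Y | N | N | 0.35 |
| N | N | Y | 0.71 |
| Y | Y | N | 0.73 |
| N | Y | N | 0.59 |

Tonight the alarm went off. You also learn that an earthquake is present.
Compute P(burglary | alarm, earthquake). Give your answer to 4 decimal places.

P(burglary | alarm, earthquake) ≈ 0.1454

P(alarm | earthquake) = 0.35*0.878*0.319 + 0.85*0.878*0.681 + 0.73*0.122*0.319 + 0.9*0.122*0.681 = 0.098029 + 0.508230 + 0.028410 + 0.074774 = 0.709443
Restricting to configurations with burglary present: 0.028410 + 0.074774 = 0.103184.
So P(burglary | alarm, earthquake) = 0.103184/0.709443 ≈ 0.1454.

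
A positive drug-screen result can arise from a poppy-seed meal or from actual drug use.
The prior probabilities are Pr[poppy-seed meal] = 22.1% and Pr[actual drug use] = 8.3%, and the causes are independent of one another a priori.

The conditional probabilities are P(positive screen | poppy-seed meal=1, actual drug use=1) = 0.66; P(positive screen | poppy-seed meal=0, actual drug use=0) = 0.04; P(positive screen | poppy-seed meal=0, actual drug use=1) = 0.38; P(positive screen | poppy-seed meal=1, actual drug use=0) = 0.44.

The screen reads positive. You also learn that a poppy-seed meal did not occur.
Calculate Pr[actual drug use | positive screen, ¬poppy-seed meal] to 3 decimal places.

P(positive screen | ¬poppy-seed meal) = 0.04·0.917 + 0.38·0.083 = 0.036680 + 0.031540 = 0.068220
Restricting to configurations with actual drug use present: 0.38·0.083 = 0.031540.
P(actual drug use | positive screen, ¬poppy-seed meal) = 0.031540 / 0.068220 ≈ 0.462

Pr[actual drug use | positive screen, ¬poppy-seed meal] ≈ 0.462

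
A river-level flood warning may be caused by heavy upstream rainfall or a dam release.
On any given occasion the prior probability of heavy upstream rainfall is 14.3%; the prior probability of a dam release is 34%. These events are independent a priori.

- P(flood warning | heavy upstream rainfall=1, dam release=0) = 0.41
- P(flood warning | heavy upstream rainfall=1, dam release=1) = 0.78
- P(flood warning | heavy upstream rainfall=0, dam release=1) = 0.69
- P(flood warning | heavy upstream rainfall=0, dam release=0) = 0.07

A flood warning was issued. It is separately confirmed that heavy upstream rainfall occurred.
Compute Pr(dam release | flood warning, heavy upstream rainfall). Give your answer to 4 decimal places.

Pr(dam release | flood warning, heavy upstream rainfall) ≈ 0.4950

By total probability over both values of dam release:
  P(flood warning | heavy upstream rainfall) = 0.41*0.66 + 0.78*0.34
        = 0.270600 + 0.265200 = 0.535800
The terms with dam release present sum to 0.265200, so
  P(dam release | flood warning, heavy upstream rainfall) = 0.265200 / 0.535800 ≈ 0.4950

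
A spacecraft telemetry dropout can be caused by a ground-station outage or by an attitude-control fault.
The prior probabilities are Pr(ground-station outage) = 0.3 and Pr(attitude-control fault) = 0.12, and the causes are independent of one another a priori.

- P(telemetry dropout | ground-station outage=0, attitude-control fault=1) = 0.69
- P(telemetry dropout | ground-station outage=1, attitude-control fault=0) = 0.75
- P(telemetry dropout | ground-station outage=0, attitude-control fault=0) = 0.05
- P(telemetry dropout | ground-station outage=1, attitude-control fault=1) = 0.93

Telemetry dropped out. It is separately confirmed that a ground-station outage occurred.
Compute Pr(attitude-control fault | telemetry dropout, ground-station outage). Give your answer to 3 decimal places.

Enumerate both values of attitude-control fault and weight by the priors:
  P(telemetry dropout | ground-station outage) = 0.75·0.88 + 0.93·0.12
        = 0.660000 + 0.111600 = 0.771600
The terms with attitude-control fault present sum to 0.111600, so
  P(attitude-control fault | telemetry dropout, ground-station outage) = 0.111600 / 0.771600 ≈ 0.145

Pr(attitude-control fault | telemetry dropout, ground-station outage) ≈ 0.145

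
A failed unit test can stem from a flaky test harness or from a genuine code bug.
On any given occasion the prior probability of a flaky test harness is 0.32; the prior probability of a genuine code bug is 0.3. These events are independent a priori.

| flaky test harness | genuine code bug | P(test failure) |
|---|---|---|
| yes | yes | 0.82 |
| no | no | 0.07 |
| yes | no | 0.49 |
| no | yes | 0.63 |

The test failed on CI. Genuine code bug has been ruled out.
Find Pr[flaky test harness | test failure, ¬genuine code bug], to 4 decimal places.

For the numerator, keep only flaky test harness=true terms: 0.49×0.32 = 0.156800
Normalizer over all consistent configurations: 0.07×0.68 + 0.49×0.32 = 0.204400
Posterior = 0.156800 / 0.204400 ≈ 0.7671

Pr[flaky test harness | test failure, ¬genuine code bug] ≈ 0.7671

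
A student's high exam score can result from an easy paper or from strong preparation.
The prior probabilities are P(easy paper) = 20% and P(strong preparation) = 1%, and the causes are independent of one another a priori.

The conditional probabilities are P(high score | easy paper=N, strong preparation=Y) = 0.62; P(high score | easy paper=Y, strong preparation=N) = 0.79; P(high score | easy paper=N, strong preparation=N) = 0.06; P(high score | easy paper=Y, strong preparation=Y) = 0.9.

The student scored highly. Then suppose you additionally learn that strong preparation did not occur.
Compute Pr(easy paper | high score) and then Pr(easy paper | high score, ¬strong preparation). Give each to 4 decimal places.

Pr(easy paper | high score) ≈ 0.7509; Pr(easy paper | high score, ¬strong preparation) ≈ 0.7670

Numerator (weight on configurations with easy paper): 0.156420 + 0.001800 = 0.158220
Normalizer over all consistent configurations: 0.06·0.8·0.99 + 0.62·0.8·0.01 + 0.79·0.2·0.99 + 0.9·0.2·0.01 = 0.210700
P(easy paper | high score) = 0.158220/0.210700 ≈ 0.7509

Now condition on the additional information:
Enumerate both values of easy paper and weight by the priors:
  P(high score | ¬strong preparation) = 0.06·0.8 + 0.79·0.2
        = 0.048000 + 0.158000 = 0.206000
Keeping only the easy paper-present terms gives 0.158000, so
  P(easy paper | high score, ¬strong preparation) = 0.158000 / 0.206000 ≈ 0.7670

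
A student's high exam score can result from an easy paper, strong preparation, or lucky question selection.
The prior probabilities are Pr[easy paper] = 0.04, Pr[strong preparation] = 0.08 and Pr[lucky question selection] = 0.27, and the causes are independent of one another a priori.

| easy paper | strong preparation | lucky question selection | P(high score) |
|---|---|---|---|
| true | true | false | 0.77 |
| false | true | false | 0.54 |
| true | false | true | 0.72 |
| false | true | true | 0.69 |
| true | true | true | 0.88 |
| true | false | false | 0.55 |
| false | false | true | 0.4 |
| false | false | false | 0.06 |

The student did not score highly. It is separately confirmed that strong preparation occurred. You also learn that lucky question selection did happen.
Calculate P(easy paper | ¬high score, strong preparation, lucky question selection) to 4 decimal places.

P(easy paper | ¬high score, strong preparation, lucky question selection) ≈ 0.0159

Sum P(¬high score|·) weighted by the priors over both values of easy paper:
  P(¬high score | strong preparation, lucky question selection) = 0.31*0.96 + 0.12*0.04
        = 0.297600 + 0.004800 = 0.302400
The terms with easy paper present sum to 0.004800, so
  P(easy paper | ¬high score, strong preparation, lucky question selection) = 0.004800 / 0.302400 ≈ 0.0159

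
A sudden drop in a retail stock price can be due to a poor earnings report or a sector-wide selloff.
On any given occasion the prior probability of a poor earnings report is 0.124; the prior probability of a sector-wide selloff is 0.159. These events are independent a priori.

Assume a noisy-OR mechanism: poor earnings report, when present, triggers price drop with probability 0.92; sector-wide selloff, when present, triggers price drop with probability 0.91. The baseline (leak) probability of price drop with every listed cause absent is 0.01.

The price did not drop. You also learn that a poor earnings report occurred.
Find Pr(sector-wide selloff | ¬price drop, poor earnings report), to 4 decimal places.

Under noisy-OR, P(price drop | causes) = 1 − (1−0.01)·∏(1−qᵢ) over the active causes.
P(¬price drop | poor earnings report) = 0.0792·0.841 + 0.007128·0.159 = 0.066607 + 0.001133 = 0.067740
Of this, 0.001133 comes from 0.007128·0.159 (the sector-wide selloff=true cases).
Hence the posterior is 0.001133/0.067740 ≈ 0.0167.

Pr(sector-wide selloff | ¬price drop, poor earnings report) ≈ 0.0167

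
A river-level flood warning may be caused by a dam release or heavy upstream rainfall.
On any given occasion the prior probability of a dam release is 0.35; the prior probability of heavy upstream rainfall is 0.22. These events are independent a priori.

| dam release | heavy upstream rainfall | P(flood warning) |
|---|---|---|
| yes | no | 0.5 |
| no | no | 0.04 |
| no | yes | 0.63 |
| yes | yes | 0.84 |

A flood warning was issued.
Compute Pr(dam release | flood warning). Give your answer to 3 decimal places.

Pr(dam release | flood warning) ≈ 0.646

For the numerator, keep only dam release=true terms: 0.136500 + 0.064680 = 0.201180
Normalizer over all consistent configurations: 0.04*0.65*0.78 + 0.63*0.65*0.22 + 0.5*0.35*0.78 + 0.84*0.35*0.22 = 0.311550
Posterior = 0.201180 / 0.311550 ≈ 0.646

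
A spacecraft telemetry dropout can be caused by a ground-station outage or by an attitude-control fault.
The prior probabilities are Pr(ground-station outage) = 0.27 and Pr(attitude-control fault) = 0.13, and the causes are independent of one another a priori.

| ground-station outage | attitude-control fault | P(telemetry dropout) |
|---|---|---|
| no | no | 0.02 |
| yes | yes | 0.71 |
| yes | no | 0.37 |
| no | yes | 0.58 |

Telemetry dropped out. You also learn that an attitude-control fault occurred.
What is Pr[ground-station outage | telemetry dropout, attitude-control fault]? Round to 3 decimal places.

For the numerator, keep only ground-station outage=true terms: 0.71·0.27 = 0.191700
Denominator P(telemetry dropout | attitude-control fault): 0.58·0.73 + 0.71·0.27 = 0.615100
P(ground-station outage | telemetry dropout, attitude-control fault) = 0.191700/0.615100 ≈ 0.312

Pr[ground-station outage | telemetry dropout, attitude-control fault] ≈ 0.312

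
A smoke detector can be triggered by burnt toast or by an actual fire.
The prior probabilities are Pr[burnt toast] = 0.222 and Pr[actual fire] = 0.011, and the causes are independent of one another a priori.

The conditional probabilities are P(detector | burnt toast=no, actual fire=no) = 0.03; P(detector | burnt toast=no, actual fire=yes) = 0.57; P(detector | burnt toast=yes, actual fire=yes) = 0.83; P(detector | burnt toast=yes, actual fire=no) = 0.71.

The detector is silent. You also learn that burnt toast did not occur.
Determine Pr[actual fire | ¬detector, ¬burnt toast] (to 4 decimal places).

For the numerator, keep only actual fire=true terms: 0.43×0.011 = 0.004730
Normalizer over all consistent configurations: 0.97×0.989 + 0.43×0.011 = 0.964060
Posterior = 0.004730 / 0.964060 ≈ 0.0049

Pr[actual fire | ¬detector, ¬burnt toast] ≈ 0.0049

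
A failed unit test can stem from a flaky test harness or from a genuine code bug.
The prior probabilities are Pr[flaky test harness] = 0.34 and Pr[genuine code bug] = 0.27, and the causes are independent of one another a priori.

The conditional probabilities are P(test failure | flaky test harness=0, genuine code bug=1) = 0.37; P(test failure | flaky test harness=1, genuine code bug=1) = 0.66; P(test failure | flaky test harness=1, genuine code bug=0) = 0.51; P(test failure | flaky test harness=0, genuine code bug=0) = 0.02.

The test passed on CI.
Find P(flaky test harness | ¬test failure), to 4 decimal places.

P(flaky test harness | ¬test failure) ≈ 0.2073

Weight on flaky test harness=true, given the evidence: 0.121618 + 0.031212 = 0.152830
Normalizer over all consistent configurations: 0.98*0.66*0.73 + 0.63*0.66*0.27 + 0.49*0.34*0.73 + 0.34*0.34*0.27 = 0.737260
P(flaky test harness | ¬test failure) = 0.152830/0.737260 ≈ 0.2073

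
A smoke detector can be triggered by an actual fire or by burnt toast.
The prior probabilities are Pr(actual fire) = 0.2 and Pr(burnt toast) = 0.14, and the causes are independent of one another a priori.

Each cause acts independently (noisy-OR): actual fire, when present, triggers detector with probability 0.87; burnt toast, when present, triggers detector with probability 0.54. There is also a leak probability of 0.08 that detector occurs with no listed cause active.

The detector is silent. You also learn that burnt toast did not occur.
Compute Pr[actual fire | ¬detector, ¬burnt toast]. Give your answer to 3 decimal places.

Under noisy-OR, P(detector | causes) = 1 − (1−0.08)·∏(1−qᵢ) over the active causes.
For the numerator, keep only actual fire=true terms: 0.1196*0.2 = 0.023920
The normalizing constant is 0.92*0.8 + 0.1196*0.2 = 0.759920
P(actual fire | ¬detector, ¬burnt toast) = 0.023920/0.759920 ≈ 0.031

Pr[actual fire | ¬detector, ¬burnt toast] ≈ 0.031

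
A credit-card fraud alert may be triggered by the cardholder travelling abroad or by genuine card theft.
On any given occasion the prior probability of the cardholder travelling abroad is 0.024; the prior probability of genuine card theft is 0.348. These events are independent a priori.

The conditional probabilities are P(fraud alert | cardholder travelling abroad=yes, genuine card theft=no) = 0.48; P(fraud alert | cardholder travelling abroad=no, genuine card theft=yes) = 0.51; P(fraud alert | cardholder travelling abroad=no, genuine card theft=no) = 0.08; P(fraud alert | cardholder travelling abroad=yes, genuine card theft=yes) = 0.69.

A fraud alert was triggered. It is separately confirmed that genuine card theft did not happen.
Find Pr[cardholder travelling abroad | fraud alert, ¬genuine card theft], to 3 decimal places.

Enumerate both values of cardholder travelling abroad and weight by the priors:
  P(fraud alert | ¬genuine card theft) = 0.08×0.976 + 0.48×0.024
        = 0.078080 + 0.011520 = 0.089600
The terms with cardholder travelling abroad present sum to 0.011520, so
  P(cardholder travelling abroad | fraud alert, ¬genuine card theft) = 0.011520 / 0.089600 ≈ 0.129

Pr[cardholder travelling abroad | fraud alert, ¬genuine card theft] ≈ 0.129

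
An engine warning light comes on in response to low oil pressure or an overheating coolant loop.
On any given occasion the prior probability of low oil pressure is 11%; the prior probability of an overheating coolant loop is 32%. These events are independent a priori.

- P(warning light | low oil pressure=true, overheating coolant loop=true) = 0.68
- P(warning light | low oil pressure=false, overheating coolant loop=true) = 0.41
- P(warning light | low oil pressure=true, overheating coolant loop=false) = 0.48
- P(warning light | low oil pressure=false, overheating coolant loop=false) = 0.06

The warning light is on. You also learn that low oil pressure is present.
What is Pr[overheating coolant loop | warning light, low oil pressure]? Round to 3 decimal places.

Pr[overheating coolant loop | warning light, low oil pressure] ≈ 0.400

Enumerate both values of overheating coolant loop and weight by the priors:
  P(warning light | low oil pressure) = 0.48·0.68 + 0.68·0.32
        = 0.326400 + 0.217600 = 0.544000
The terms with overheating coolant loop present sum to 0.217600, so
  P(overheating coolant loop | warning light, low oil pressure) = 0.217600 / 0.544000 ≈ 0.400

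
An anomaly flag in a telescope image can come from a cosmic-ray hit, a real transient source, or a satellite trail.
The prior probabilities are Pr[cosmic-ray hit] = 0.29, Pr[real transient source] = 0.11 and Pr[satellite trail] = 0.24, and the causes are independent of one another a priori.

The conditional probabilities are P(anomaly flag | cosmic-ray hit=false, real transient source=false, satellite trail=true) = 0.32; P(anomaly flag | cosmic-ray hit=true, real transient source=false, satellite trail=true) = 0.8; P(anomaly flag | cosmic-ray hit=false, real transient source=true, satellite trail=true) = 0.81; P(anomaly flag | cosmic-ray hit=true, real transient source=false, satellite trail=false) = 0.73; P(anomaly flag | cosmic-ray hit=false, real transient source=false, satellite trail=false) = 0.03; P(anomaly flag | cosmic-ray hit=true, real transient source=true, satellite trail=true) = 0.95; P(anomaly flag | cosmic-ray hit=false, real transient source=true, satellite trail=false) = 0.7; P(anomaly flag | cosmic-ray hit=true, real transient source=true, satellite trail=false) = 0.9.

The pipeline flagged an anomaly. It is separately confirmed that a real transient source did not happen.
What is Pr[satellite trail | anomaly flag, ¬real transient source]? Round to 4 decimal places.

P(anomaly flag | ¬real transient source) = 0.03×0.71×0.76 + 0.32×0.71×0.24 + 0.73×0.29×0.76 + 0.8×0.29×0.24 = 0.016188 + 0.054528 + 0.160892 + 0.055680 = 0.287288
The satellite trail-present share is 0.054528 + 0.055680 = 0.110208.
So P(satellite trail | anomaly flag, ¬real transient source) = 0.110208/0.287288 ≈ 0.3836.

Pr[satellite trail | anomaly flag, ¬real transient source] ≈ 0.3836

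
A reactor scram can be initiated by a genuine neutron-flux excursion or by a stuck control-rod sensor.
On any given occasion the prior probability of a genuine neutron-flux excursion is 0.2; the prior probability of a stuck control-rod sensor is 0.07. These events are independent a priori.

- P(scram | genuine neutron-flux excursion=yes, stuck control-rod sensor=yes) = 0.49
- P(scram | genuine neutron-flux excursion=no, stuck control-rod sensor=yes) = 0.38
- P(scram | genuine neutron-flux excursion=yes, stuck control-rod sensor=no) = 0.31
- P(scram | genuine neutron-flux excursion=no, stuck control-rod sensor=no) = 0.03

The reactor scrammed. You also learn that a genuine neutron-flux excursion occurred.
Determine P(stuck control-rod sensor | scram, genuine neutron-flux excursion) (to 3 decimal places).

P(stuck control-rod sensor | scram, genuine neutron-flux excursion) ≈ 0.106

By total probability over both values of stuck control-rod sensor:
  P(scram | genuine neutron-flux excursion) = 0.31*0.93 + 0.49*0.07
        = 0.288300 + 0.034300 = 0.322600
The terms with stuck control-rod sensor present sum to 0.034300, so
  P(stuck control-rod sensor | scram, genuine neutron-flux excursion) = 0.034300 / 0.322600 ≈ 0.106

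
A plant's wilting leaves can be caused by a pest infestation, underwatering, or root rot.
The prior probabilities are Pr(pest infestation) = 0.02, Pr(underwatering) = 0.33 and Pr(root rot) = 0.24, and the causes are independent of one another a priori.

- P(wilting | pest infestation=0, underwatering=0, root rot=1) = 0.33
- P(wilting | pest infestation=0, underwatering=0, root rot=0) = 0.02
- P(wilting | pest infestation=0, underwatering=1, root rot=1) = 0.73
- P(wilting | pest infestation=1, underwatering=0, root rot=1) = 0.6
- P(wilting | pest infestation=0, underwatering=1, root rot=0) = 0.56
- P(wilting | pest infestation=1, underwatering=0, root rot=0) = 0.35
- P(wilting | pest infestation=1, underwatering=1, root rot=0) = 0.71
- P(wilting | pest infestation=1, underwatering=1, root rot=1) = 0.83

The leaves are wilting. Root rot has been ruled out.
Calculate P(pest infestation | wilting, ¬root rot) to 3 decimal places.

P(wilting | ¬root rot) = 0.02*0.98*0.67 + 0.56*0.98*0.33 + 0.35*0.02*0.67 + 0.71*0.02*0.33 = 0.013132 + 0.181104 + 0.004690 + 0.004686 = 0.203612
The pest infestation-present share is 0.004690 + 0.004686 = 0.009376.
Hence the posterior is 0.009376/0.203612 ≈ 0.046.

P(pest infestation | wilting, ¬root rot) ≈ 0.046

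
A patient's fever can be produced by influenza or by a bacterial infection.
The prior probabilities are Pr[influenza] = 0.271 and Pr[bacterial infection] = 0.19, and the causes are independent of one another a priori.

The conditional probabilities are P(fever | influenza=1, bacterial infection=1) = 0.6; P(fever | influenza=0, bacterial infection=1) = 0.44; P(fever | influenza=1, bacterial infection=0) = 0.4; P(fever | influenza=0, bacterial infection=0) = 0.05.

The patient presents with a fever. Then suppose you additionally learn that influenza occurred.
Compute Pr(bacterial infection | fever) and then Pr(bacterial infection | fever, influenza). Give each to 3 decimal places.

Sum P(fever|·) weighted by the priors over the 4 (influenza, bacterial infection) configurations:
  P(fever) = 0.05·0.729·0.81 + 0.44·0.729·0.19 + 0.4·0.271·0.81 + 0.6·0.271·0.19
        = 0.029525 + 0.060944 + 0.087804 + 0.030894 = 0.209167
Configurations with bacterial infection contribute 0.091838, so
  P(bacterial infection | fever) = 0.091838 / 0.209167 ≈ 0.439

With the extra evidence:
Numerator (weight on configurations with bacterial infection): 0.6*0.19 = 0.114000
The normalizing constant is 0.4*0.81 + 0.6*0.19 = 0.438000
P(bacterial infection | fever, influenza) = 0.114000/0.438000 ≈ 0.260

Pr(bacterial infection | fever) ≈ 0.439; Pr(bacterial infection | fever, influenza) ≈ 0.260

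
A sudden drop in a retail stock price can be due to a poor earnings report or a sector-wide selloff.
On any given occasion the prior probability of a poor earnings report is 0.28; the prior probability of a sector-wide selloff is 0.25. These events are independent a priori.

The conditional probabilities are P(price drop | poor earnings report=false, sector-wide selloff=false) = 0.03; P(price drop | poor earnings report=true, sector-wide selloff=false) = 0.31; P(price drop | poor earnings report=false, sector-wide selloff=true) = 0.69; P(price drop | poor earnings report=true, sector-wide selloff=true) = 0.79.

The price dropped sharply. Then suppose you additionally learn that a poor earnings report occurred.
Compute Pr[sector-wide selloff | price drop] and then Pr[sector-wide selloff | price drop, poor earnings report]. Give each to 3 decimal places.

By total probability over the 4 (poor earnings report, sector-wide selloff) configurations:
  P(price drop) = 0.03·0.72·0.75 + 0.69·0.72·0.25 + 0.31·0.28·0.75 + 0.79·0.28·0.25
        = 0.016200 + 0.124200 + 0.065100 + 0.055300 = 0.260800
Configurations with sector-wide selloff contribute 0.179500, so
  P(sector-wide selloff | price drop) = 0.179500 / 0.260800 ≈ 0.688

Now condition on the additional information:
Enumerate both values of sector-wide selloff and weight by the priors:
  P(price drop | poor earnings report) = 0.31·0.75 + 0.79·0.25
        = 0.232500 + 0.197500 = 0.430000
The terms with sector-wide selloff present sum to 0.197500, so
  P(sector-wide selloff | price drop, poor earnings report) = 0.197500 / 0.430000 ≈ 0.459

Pr[sector-wide selloff | price drop] ≈ 0.688; Pr[sector-wide selloff | price drop, poor earnings report] ≈ 0.459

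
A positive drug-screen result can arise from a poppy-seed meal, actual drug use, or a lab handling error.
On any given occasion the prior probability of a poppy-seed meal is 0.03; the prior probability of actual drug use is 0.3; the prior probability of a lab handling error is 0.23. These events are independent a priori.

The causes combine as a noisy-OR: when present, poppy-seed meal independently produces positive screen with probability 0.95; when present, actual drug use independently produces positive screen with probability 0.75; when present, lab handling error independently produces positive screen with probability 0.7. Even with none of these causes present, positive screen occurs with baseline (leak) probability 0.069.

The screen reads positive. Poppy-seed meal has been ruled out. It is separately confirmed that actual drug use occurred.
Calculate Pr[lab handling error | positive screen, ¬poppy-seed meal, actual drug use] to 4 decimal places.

Under noisy-OR, P(positive screen | causes) = 1 − (1−0.069)·∏(1−qᵢ) over the active causes.
Numerator (weight on configurations with lab handling error): 0.930175×0.23 = 0.213940
The normalizing constant is 0.76725×0.77 + 0.930175×0.23 = 0.804722
P(lab handling error | positive screen, ¬poppy-seed meal, actual drug use) = 0.213940/0.804722 ≈ 0.2659

Pr[lab handling error | positive screen, ¬poppy-seed meal, actual drug use] ≈ 0.2659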